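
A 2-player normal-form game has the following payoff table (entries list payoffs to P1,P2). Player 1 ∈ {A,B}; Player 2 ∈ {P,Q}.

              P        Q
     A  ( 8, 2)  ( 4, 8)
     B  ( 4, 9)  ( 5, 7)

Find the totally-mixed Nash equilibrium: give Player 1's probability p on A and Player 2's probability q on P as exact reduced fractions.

(p,q) = (1/4, 1/5)

P1 indiff ⇒ q·8+(1-q)·4 = q·4+(1-q)·5 ⇒ q(4) = (1-q)(1) ⇒ q = 1/5
P2 indiff ⇒ p·2+(1-p)·9 = p·8+(1-p)·7 ⇒ p(-6) = (1-p)(-2) ⇒ p = 1/4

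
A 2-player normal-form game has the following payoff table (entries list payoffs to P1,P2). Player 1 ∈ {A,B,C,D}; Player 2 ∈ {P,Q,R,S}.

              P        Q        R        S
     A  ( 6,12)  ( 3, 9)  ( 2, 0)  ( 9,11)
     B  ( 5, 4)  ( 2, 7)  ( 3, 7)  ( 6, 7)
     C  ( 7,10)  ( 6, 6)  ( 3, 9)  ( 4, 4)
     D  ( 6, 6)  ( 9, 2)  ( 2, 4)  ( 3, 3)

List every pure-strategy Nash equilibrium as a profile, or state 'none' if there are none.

(A,P): not NE [P1→C gives 7>6]
(A,Q): not NE [P1→D gives 9>3; P2→P gives 12>9]
(A,R): not NE [P1→C gives 3>2; P2→P gives 12>0]
(A,S): not NE [P2→P gives 12>11]
(B,P): not NE [P1→C gives 7>5; P2→S gives 7>4]
(B,Q): not NE [P1→D gives 9>2]
(B,R): NE
(B,S): not NE [P1→A gives 9>6]
(C,P): NE
(C,Q): not NE [P1→D gives 9>6; P2→P gives 10>6]
(C,R): not NE [P2→P gives 10>9]
(C,S): not NE [P1→A gives 9>4; P2→P gives 10>4]
(D,P): not NE [P1→C gives 7>6]
(D,Q): not NE [P2→P gives 6>2]
(D,R): not NE [P1→C gives 3>2; P2→P gives 6>4]
(D,S): not NE [P1→A gives 9>3; P2→P gives 6>3]

PSNE = {(B,R), (C,P)}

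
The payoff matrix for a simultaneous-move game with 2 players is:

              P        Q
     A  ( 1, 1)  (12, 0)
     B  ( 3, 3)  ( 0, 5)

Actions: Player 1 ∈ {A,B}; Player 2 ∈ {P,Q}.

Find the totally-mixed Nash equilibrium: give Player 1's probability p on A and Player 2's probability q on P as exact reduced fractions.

P1 indiff ⇒ q·1+(1-q)·12 = q·3+(1-q)·0 ⇒ q(-2) = (1-q)(-12) ⇒ q = 6/7
P2 indiff ⇒ p·1+(1-p)·3 = p·0+(1-p)·5 ⇒ p(1) = (1-p)(2) ⇒ p = 2/3

(p,q) = (2/3, 6/7)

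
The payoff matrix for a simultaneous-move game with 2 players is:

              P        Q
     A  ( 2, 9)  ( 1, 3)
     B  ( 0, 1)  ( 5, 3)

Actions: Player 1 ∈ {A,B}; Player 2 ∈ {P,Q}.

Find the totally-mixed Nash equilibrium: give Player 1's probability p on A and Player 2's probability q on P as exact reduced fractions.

P1 indiff ⇒ q·2+(1-q)·1 = q·0+(1-q)·5 ⇒ q(2) = (1-q)(4) ⇒ q = 2/3
P2 indiff ⇒ p·9+(1-p)·1 = p·3+(1-p)·3 ⇒ p(6) = (1-p)(2) ⇒ p = 1/4

(p,q) = (1/4, 2/3)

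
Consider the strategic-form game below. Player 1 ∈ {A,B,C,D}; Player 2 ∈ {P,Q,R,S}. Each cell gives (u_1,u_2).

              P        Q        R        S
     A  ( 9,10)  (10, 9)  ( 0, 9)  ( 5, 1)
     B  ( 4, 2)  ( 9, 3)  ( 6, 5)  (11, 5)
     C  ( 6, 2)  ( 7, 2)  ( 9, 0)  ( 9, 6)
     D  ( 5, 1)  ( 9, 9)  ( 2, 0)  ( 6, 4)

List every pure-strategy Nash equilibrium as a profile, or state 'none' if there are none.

NE set: (A,P), (B,S)

(A,P): NE
(A,Q): not NE [P2→P gives 10>9]
(A,R): not NE [P1→C gives 9>0; P2→P gives 10>9]
(A,S): not NE [P1→B gives 11>5; P2→P gives 10>1]
(B,P): not NE [P1→A gives 9>4; P2→S gives 5>2]
(B,Q): not NE [P1→A gives 10>9; P2→S gives 5>3]
(B,R): not NE [P1→C gives 9>6]
(B,S): NE
(C,P): not NE [P1→A gives 9>6; P2→S gives 6>2]
(C,Q): not NE [P1→A gives 10>7; P2→S gives 6>2]
(C,R): not NE [P2→S gives 6>0]
(C,S): not NE [P1→B gives 11>9]
(D,P): not NE [P1→A gives 9>5; P2→Q gives 9>1]
(D,Q): not NE [P1→A gives 10>9]
(D,R): not NE [P1→C gives 9>2; P2→Q gives 9>0]
(D,S): not NE [P1→B gives 11>6; P2→Q gives 9>4]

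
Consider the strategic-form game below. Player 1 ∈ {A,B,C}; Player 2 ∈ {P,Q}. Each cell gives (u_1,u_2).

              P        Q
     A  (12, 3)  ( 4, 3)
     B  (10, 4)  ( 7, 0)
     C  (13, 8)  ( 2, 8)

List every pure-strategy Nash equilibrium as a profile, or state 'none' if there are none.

Nash profiles: (C,P)

(A,P): not NE [P1→C gives 13>12]
(A,Q): not NE [P1→B gives 7>4]
(B,P): not NE [P1→C gives 13>10]
(B,Q): not NE [P2→P gives 4>0]
(C,P): NE
(C,Q): not NE [P1→B gives 7>2]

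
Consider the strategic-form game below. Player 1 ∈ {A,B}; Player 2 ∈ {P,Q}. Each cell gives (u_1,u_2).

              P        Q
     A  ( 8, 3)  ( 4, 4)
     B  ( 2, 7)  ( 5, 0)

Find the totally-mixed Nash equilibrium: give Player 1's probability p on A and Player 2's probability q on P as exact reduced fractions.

(p,q) = (7/8, 1/7)

P1 indiff ⇒ q·8+(1-q)·4 = q·2+(1-q)·5 ⇒ q(6) = (1-q)(1) ⇒ q = 1/7
P2 indiff ⇒ p·3+(1-p)·7 = p·4+(1-p)·0 ⇒ p(-1) = (1-p)(-7) ⇒ p = 7/8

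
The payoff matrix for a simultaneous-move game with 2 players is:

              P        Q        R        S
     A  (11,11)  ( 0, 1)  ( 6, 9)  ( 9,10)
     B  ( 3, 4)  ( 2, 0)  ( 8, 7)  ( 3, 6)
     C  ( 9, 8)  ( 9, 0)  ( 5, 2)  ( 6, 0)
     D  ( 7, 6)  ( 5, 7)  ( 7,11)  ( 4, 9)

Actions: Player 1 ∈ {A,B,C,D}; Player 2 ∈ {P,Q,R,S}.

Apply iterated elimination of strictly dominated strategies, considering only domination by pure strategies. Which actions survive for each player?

Remaining: P1:{A,B,D} P2:{P,R,S}

P2 drop Q (R beats it: A:9>1 B:7>0 C:2>0 D:11>7)
P1 drop C (A beats it: P:11>9 R:6>5 S:9>6)
P1→{A,B,D} P2→{P,R,S}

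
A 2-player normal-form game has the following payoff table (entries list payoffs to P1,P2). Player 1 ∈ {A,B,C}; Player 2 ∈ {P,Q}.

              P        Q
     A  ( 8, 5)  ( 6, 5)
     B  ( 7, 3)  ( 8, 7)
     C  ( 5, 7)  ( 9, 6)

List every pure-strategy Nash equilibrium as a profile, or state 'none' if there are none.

NE set: (A,P)

(A,P): NE
(A,Q): not NE [P1→C gives 9>6]
(B,P): not NE [P1→A gives 8>7; P2→Q gives 7>3]
(B,Q): not NE [P1→C gives 9>8]
(C,P): not NE [P1→A gives 8>5]
(C,Q): not NE [P2→P gives 7>6]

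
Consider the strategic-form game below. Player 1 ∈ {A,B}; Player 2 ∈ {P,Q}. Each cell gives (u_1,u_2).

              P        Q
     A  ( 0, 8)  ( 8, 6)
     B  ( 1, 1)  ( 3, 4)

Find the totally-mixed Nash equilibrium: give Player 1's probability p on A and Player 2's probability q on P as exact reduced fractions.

p=3/5, q=5/6

P1 indiff ⇒ q·0+(1-q)·8 = q·1+(1-q)·3 ⇒ q(-1) = (1-q)(-5) ⇒ q = 5/6
P2 indiff ⇒ p·8+(1-p)·1 = p·6+(1-p)·4 ⇒ p(2) = (1-p)(3) ⇒ p = 3/5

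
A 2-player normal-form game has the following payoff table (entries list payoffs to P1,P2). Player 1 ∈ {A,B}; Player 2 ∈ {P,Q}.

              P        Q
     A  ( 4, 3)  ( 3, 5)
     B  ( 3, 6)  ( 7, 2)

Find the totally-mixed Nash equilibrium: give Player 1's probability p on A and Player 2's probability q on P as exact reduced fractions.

P1 indiff ⇒ q·4+(1-q)·3 = q·3+(1-q)·7 ⇒ q(1) = (1-q)(4) ⇒ q = 4/5
P2 indiff ⇒ p·3+(1-p)·6 = p·5+(1-p)·2 ⇒ p(-2) = (1-p)(-4) ⇒ p = 2/3

(p,q) = (2/3, 4/5)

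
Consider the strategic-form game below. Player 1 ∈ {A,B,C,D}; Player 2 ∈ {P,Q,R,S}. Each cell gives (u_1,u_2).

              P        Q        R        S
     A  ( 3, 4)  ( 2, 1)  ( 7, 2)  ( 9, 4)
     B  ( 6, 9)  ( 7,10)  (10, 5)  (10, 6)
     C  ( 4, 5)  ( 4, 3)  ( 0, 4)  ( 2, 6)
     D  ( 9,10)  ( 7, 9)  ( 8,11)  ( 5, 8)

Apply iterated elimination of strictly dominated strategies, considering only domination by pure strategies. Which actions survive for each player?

IESDS → P1:{B,D} P2:{P,Q,R}

P1 drop A (B beats it: P:6>3 Q:7>2 R:10>7 S:10>9)
P1 drop C (B beats it: P:6>4 Q:7>4 R:10>0 S:10>2)
P2 drop S (P beats it: B:9>6 D:10>8)
P1→{B,D} P2→{P,Q,R}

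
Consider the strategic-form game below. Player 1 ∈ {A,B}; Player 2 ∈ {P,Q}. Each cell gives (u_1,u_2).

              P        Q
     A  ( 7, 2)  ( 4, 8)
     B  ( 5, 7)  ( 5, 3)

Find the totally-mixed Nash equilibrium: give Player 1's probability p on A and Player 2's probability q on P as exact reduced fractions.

p=2/5, q=1/3

P1 indiff ⇒ q·7+(1-q)·4 = q·5+(1-q)·5 ⇒ q(2) = (1-q)(1) ⇒ q = 1/3
P2 indiff ⇒ p·2+(1-p)·7 = p·8+(1-p)·3 ⇒ p(-6) = (1-p)(-4) ⇒ p = 2/5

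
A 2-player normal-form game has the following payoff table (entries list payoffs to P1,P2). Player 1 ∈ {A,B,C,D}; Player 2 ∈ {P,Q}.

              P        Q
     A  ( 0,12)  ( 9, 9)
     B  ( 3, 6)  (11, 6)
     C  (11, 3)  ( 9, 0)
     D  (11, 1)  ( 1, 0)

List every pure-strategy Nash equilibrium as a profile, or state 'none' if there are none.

(A,P): not NE [P1→D gives 11>0]
(A,Q): not NE [P1→B gives 11>9; P2→P gives 12>9]
(B,P): not NE [P1→D gives 11>3]
(B,Q): NE
(C,P): NE
(C,Q): not NE [P1→B gives 11>9; P2→P gives 3>0]
(D,P): NE
(D,Q): not NE [P1→B gives 11>1; P2→P gives 1>0]

Nash profiles: (B,Q), (C,P), (D,P)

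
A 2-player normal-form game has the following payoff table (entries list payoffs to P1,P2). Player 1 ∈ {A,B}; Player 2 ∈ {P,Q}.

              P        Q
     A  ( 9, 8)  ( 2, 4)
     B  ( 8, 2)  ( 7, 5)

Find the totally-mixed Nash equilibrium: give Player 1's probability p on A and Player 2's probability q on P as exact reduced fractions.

p=3/7, q=5/6

P1 indiff ⇒ q·9+(1-q)·2 = q·8+(1-q)·7 ⇒ q(1) = (1-q)(5) ⇒ q = 5/6
P2 indiff ⇒ p·8+(1-p)·2 = p·4+(1-p)·5 ⇒ p(4) = (1-p)(3) ⇒ p = 3/7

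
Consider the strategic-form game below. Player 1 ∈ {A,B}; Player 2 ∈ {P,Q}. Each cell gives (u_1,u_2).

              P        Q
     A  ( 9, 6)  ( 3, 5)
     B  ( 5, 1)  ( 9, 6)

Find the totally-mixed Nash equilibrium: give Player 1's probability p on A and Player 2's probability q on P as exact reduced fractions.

(p,q) = (5/6, 3/5)

P1 indiff ⇒ q·9+(1-q)·3 = q·5+(1-q)·9 ⇒ q(4) = (1-q)(6) ⇒ q = 3/5
P2 indiff ⇒ p·6+(1-p)·1 = p·5+(1-p)·6 ⇒ p(1) = (1-p)(5) ⇒ p = 5/6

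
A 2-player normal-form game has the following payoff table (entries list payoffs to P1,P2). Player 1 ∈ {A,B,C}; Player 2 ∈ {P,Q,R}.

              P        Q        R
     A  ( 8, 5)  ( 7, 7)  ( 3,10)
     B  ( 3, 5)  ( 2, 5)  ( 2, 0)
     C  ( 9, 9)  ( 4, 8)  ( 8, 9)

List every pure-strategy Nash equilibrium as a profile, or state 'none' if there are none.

(A,P): not NE [P1→C gives 9>8; P2→R gives 10>5]
(A,Q): not NE [P2→R gives 10>7]
(A,R): not NE [P1→C gives 8>3]
(B,P): not NE [P1→C gives 9>3]
(B,Q): not NE [P1→A gives 7>2]
(B,R): not NE [P1→C gives 8>2; P2→Q gives 5>0]
(C,P): NE
(C,Q): not NE [P1→A gives 7>4; P2→R gives 9>8]
(C,R): NE

Nash profiles: (C,P), (C,R)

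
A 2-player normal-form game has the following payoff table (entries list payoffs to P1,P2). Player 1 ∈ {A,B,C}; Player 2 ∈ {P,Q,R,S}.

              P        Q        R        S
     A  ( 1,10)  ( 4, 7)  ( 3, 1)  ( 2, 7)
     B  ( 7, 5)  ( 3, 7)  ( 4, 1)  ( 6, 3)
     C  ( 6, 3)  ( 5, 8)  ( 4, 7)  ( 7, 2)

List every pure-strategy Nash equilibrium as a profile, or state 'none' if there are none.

(A,P): not NE [P1→B gives 7>1]
(A,Q): not NE [P1→C gives 5>4; P2→P gives 10>7]
(A,R): not NE [P1→C gives 4>3; P2→P gives 10>1]
(A,S): not NE [P1→C gives 7>2; P2→P gives 10>7]
(B,P): not NE [P2→Q gives 7>5]
(B,Q): not NE [P1→C gives 5>3]
(B,R): not NE [P2→Q gives 7>1]
(B,S): not NE [P1→C gives 7>6; P2→Q gives 7>3]
(C,P): not NE [P1→B gives 7>6; P2→Q gives 8>3]
(C,Q): NE
(C,R): not NE [P2→Q gives 8>7]
(C,S): not NE [P2→Q gives 8>2]

PSNE = {(C,Q)}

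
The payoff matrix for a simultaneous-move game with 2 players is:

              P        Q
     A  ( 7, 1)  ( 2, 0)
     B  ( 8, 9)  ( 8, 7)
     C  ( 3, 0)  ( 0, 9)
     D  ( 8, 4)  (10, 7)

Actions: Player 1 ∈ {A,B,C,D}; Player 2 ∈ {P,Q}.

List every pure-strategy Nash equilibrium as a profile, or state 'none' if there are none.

Nash profiles: (B,P), (D,Q)

(A,P): not NE [P1→D gives 8>7]
(A,Q): not NE [P1→D gives 10>2; P2→P gives 1>0]
(B,P): NE
(B,Q): not NE [P1→D gives 10>8; P2→P gives 9>7]
(C,P): not NE [P1→D gives 8>3; P2→Q gives 9>0]
(C,Q): not NE [P1→D gives 10>0]
(D,P): not NE [P2→Q gives 7>4]
(D,Q): NE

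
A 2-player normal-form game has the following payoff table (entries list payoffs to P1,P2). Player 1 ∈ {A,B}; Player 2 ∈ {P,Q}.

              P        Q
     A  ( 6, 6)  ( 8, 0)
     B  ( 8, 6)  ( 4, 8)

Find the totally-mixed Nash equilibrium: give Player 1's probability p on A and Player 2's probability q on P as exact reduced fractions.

P1 indiff ⇒ q·6+(1-q)·8 = q·8+(1-q)·4 ⇒ q(-2) = (1-q)(-4) ⇒ q = 2/3
P2 indiff ⇒ p·6+(1-p)·6 = p·0+(1-p)·8 ⇒ p(6) = (1-p)(2) ⇒ p = 1/4

p=1/4, q=2/3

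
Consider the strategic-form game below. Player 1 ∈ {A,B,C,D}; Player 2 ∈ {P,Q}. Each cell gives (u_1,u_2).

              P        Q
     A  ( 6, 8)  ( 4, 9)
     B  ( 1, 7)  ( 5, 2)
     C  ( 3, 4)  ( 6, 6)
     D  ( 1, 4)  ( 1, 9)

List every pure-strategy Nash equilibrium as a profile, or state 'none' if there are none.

(A,P): not NE [P2→Q gives 9>8]
(A,Q): not NE [P1→C gives 6>4]
(B,P): not NE [P1→A gives 6>1]
(B,Q): not NE [P1→C gives 6>5; P2→P gives 7>2]
(C,P): not NE [P1→A gives 6>3; P2→Q gives 6>4]
(C,Q): NE
(D,P): not NE [P1→A gives 6>1; P2→Q gives 9>4]
(D,Q): not NE [P1→C gives 6>1]

NE set: (C,Q)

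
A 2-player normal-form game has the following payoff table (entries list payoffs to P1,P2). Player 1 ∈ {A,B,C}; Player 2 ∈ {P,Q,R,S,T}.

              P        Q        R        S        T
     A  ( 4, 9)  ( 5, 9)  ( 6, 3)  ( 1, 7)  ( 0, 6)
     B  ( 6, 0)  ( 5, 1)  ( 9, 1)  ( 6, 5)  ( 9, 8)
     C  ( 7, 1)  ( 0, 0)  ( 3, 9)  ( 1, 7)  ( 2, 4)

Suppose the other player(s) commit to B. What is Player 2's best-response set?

P2 best: {T}

u_2(P vs B) = 0
u_2(Q vs B) = 1
u_2(R vs B) = 1
u_2(S vs B) = 5
u_2(T vs B) = 8
max payoff 8 at {T}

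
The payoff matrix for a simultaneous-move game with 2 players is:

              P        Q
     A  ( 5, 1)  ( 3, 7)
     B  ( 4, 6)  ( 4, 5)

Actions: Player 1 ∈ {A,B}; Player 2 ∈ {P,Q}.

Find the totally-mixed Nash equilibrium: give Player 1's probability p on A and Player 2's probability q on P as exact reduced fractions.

P1 indiff ⇒ q·5+(1-q)·3 = q·4+(1-q)·4 ⇒ q(1) = (1-q)(1) ⇒ q = 1/2
P2 indiff ⇒ p·1+(1-p)·6 = p·7+(1-p)·5 ⇒ p(-6) = (1-p)(-1) ⇒ p = 1/7

P1 mixes 1/7 on A; P2 mixes 1/2 on P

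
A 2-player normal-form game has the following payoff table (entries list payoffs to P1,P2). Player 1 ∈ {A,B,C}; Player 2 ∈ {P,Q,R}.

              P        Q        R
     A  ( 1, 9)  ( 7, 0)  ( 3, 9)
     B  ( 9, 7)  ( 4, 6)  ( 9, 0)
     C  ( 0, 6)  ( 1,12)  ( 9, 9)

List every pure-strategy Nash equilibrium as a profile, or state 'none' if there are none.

(A,P): not NE [P1→B gives 9>1]
(A,Q): not NE [P2→R gives 9>0]
(A,R): not NE [P1→C gives 9>3]
(B,P): NE
(B,Q): not NE [P1→A gives 7>4; P2→P gives 7>6]
(B,R): not NE [P2→P gives 7>0]
(C,P): not NE [P1→B gives 9>0; P2→Q gives 12>6]
(C,Q): not NE [P1→A gives 7>1]
(C,R): not NE [P2→Q gives 12>9]

PSNE = {(B,P)}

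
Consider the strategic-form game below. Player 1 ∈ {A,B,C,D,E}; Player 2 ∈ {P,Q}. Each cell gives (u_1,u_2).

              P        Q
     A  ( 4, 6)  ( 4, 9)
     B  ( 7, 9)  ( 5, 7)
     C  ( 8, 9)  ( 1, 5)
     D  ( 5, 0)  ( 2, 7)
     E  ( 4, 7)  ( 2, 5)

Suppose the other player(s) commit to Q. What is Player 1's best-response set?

u_1(A vs Q) = 4
u_1(B vs Q) = 5
u_1(C vs Q) = 1
u_1(D vs Q) = 2
u_1(E vs Q) = 2
max payoff 5 at {B}

argmax u_1 = {B}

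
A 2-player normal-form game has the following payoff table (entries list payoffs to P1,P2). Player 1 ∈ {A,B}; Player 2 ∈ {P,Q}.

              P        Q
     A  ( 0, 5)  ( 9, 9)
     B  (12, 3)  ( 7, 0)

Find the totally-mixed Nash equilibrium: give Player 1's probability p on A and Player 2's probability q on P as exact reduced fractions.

P1 mixes 3/7 on A; P2 mixes 1/7 on P

P1 indiff ⇒ q·0+(1-q)·9 = q·12+(1-q)·7 ⇒ q(-12) = (1-q)(-2) ⇒ q = 1/7
P2 indiff ⇒ p·5+(1-p)·3 = p·9+(1-p)·0 ⇒ p(-4) = (1-p)(-3) ⇒ p = 3/7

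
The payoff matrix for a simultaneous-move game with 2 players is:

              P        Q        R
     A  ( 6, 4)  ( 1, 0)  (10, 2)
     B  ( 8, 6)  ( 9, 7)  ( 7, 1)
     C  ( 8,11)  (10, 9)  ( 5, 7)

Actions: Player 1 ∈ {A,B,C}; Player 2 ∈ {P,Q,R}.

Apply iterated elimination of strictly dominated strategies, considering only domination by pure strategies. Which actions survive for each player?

Remaining: P1:{B,C} P2:{P,Q}

P2 drop R (P beats it: A:4>2 B:6>1 C:11>7)
P1 drop A (B beats it: P:8>6 Q:9>1)
P1→{B,C} P2→{P,Q}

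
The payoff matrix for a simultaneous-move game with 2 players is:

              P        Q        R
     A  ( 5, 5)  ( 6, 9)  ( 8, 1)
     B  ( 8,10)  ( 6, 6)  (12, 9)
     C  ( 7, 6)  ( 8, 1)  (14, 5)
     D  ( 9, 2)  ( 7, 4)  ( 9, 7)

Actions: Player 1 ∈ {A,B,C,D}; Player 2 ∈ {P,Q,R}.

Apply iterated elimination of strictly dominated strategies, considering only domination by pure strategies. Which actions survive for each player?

Survivors P1:{B,C,D} P2:{P,R}

P1 drop A (C beats it: P:7>5 Q:8>6 R:14>8)
P2 drop Q (R beats it: B:9>6 C:5>1 D:7>4)
P1→{B,C,D} P2→{P,R}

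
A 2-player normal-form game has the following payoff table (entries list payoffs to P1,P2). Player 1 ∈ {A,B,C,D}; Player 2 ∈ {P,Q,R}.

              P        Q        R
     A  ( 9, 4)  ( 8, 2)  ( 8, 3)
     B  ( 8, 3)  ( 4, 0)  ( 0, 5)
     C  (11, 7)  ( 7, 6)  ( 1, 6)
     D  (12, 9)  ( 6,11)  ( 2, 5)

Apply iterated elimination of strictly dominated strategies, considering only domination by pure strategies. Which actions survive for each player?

P1 drop B (A beats it: P:9>8 Q:8>4 R:8>0)
P2 drop R (P beats it: A:4>3 C:7>6 D:9>5)
P1→{A,C,D} P2→{P,Q}

IESDS → P1:{A,C,D} P2:{P,Q}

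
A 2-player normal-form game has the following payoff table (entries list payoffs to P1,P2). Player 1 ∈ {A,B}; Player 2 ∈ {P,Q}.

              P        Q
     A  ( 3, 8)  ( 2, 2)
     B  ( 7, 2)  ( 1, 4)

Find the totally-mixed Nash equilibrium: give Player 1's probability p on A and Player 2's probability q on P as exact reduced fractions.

P1 indiff ⇒ q·3+(1-q)·2 = q·7+(1-q)·1 ⇒ q(-4) = (1-q)(-1) ⇒ q = 1/5
P2 indiff ⇒ p·8+(1-p)·2 = p·2+(1-p)·4 ⇒ p(6) = (1-p)(2) ⇒ p = 1/4

p=1/4, q=1/5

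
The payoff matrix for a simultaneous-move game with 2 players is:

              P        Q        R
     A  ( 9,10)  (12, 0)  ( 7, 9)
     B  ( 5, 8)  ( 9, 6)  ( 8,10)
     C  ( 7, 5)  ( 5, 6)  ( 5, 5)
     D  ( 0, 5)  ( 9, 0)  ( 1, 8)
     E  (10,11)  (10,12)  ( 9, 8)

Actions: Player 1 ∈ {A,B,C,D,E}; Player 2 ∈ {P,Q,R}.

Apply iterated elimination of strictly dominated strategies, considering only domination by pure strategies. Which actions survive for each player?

P1 drop B (E beats it: P:10>5 Q:10>9 R:9>8)
P1 drop C (A beats it: P:9>7 Q:12>5 R:7>5)
P1 drop D (A beats it: P:9>0 Q:12>9 R:7>1)
P2 drop R (P beats it: A:10>9 E:11>8)
P1→{A,E} P2→{P,Q}

IESDS → P1:{A,E} P2:{P,Q}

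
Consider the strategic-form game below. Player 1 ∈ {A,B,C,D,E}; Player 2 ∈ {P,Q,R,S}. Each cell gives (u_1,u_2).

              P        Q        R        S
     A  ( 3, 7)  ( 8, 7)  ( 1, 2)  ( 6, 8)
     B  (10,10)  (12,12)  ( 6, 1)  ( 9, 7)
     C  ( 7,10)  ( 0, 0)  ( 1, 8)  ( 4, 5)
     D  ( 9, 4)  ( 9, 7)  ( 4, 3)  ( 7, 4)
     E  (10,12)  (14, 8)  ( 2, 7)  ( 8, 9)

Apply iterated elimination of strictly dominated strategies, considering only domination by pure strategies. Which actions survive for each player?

IESDS → P1:{B,E} P2:{P,Q}

P1 drop A (B beats it: P:10>3 Q:12>8 R:6>1 S:9>6)
P1 drop C (B beats it: P:10>7 Q:12>0 R:6>1 S:9>4)
P1 drop D (B beats it: P:10>9 Q:12>9 R:6>4 S:9>7)
P2 drop R (P beats it: B:10>1 E:12>7)
P2 drop S (P beats it: B:10>7 E:12>9)
P1→{B,E} P2→{P,Q}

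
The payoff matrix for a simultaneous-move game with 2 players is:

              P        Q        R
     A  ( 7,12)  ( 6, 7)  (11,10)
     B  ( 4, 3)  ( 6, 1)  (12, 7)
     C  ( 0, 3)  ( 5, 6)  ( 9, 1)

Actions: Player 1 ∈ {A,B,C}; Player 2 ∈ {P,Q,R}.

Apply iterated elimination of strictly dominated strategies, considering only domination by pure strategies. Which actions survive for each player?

P1 drop C (A beats it: P:7>0 Q:6>5 R:11>9)
P2 drop Q (P beats it: A:12>7 B:3>1)
P1→{A,B} P2→{P,R}

IESDS → P1:{A,B} P2:{P,R}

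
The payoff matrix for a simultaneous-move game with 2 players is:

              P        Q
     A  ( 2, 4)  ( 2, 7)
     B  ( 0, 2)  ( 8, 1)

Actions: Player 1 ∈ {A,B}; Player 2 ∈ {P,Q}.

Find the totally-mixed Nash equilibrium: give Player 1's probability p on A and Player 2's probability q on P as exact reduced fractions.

P1 indiff ⇒ q·2+(1-q)·2 = q·0+(1-q)·8 ⇒ q(2) = (1-q)(6) ⇒ q = 3/4
P2 indiff ⇒ p·4+(1-p)·2 = p·7+(1-p)·1 ⇒ p(-3) = (1-p)(-1) ⇒ p = 1/4

p=1/4, q=3/4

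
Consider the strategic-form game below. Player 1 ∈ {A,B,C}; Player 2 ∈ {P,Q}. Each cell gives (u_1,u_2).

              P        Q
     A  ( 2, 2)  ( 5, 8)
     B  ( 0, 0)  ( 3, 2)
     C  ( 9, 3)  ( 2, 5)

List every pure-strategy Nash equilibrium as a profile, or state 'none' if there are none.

(A,P): not NE [P1→C gives 9>2; P2→Q gives 8>2]
(A,Q): NE
(B,P): not NE [P1→C gives 9>0; P2→Q gives 2>0]
(B,Q): not NE [P1→A gives 5>3]
(C,P): not NE [P2→Q gives 5>3]
(C,Q): not NE [P1→A gives 5>2]

PSNE = {(A,Q)}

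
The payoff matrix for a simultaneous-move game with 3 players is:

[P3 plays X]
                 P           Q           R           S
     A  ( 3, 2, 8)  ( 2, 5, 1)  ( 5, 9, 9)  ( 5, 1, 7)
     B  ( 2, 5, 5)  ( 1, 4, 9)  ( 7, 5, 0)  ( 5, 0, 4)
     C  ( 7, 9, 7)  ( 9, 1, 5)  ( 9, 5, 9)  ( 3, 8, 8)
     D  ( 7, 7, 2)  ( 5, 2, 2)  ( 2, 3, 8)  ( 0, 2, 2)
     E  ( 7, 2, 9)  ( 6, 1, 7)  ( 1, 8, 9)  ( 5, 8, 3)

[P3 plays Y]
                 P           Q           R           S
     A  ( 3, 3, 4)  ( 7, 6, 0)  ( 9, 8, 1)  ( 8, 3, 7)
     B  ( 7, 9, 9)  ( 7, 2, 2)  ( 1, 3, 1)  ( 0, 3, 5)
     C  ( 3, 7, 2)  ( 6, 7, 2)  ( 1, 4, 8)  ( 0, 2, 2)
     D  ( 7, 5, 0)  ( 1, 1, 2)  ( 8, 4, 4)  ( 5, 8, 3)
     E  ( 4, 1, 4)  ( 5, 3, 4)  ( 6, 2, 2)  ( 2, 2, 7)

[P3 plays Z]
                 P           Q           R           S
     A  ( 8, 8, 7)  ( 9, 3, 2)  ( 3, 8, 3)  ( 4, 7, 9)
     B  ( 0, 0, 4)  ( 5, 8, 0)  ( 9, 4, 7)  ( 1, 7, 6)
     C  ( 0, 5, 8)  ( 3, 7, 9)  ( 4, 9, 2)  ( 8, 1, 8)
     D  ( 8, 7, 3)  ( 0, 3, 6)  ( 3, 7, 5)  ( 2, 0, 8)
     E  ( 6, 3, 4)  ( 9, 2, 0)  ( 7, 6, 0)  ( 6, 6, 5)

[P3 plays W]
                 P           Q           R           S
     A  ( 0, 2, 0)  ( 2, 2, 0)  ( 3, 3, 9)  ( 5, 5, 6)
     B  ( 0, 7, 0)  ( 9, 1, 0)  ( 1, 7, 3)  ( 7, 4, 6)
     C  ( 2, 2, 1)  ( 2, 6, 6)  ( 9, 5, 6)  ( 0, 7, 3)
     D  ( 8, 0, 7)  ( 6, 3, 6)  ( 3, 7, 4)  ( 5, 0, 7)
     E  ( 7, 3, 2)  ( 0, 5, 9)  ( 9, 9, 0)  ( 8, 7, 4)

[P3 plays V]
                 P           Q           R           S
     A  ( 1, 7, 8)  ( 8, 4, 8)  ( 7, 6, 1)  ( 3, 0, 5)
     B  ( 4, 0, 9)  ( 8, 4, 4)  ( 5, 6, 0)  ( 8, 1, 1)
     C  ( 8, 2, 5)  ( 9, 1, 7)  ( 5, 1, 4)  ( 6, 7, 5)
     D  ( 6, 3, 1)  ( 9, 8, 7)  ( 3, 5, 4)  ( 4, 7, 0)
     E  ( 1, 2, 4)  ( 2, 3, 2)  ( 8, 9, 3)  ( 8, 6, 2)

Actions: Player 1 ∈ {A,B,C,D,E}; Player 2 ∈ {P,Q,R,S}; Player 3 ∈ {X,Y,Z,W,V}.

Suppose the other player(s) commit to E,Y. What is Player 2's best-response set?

u_2(P vs E,Y) = 1
u_2(Q vs E,Y) = 3
u_2(R vs E,Y) = 2
u_2(S vs E,Y) = 2
max payoff 3 at {Q}

P2 best: {Q}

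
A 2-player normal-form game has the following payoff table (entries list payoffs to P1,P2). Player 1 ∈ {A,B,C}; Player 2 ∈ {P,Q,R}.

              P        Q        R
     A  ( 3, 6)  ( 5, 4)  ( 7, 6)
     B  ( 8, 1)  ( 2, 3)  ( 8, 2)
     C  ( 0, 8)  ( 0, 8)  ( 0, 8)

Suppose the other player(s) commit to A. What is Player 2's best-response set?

u_2(P vs A) = 6
u_2(Q vs A) = 4
u_2(R vs A) = 6
max payoff 6 at {P,R}

P2 best: {P,R}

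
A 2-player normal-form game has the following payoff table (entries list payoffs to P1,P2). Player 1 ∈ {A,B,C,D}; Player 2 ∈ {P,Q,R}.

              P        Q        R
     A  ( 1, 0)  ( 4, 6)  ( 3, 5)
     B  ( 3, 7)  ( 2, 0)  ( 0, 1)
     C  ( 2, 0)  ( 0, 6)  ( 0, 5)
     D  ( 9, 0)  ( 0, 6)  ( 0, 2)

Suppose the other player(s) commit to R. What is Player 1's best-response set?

u_1(A vs R) = 3
u_1(B vs R) = 0
u_1(C vs R) = 0
u_1(D vs R) = 0
max payoff 3 at {A}

argmax u_1 = {A}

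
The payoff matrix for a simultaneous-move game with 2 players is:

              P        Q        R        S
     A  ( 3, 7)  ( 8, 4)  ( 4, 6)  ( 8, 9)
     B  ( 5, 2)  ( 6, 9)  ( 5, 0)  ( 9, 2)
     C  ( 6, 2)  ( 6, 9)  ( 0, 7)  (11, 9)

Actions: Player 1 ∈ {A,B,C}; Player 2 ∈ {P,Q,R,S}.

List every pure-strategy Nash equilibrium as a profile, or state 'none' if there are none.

Nash profiles: (C,S)

(A,P): not NE [P1→C gives 6>3; P2→S gives 9>7]
(A,Q): not NE [P2→S gives 9>4]
(A,R): not NE [P1→B gives 5>4; P2→S gives 9>6]
(A,S): not NE [P1→C gives 11>8]
(B,P): not NE [P1→C gives 6>5; P2→Q gives 9>2]
(B,Q): not NE [P1→A gives 8>6]
(B,R): not NE [P2→Q gives 9>0]
(B,S): not NE [P1→C gives 11>9; P2→Q gives 9>2]
(C,P): not NE [P2→S gives 9>2]
(C,Q): not NE [P1→A gives 8>6]
(C,R): not NE [P1→B gives 5>0; P2→S gives 9>7]
(C,S): NE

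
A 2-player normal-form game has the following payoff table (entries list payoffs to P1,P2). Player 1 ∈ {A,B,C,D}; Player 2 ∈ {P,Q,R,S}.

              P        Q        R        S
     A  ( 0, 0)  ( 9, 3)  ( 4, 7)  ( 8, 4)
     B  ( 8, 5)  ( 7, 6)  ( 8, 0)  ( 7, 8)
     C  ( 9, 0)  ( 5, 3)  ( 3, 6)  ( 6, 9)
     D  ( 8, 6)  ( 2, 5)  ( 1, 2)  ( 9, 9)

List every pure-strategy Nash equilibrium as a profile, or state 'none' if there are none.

(A,P): not NE [P1→C gives 9>0; P2→R gives 7>0]
(A,Q): not NE [P2→R gives 7>3]
(A,R): not NE [P1→B gives 8>4]
(A,S): not NE [P1→D gives 9>8; P2→R gives 7>4]
(B,P): not NE [P1→C gives 9>8; P2→S gives 8>5]
(B,Q): not NE [P1→A gives 9>7; P2→S gives 8>6]
(B,R): not NE [P2→S gives 8>0]
(B,S): not NE [P1→D gives 9>7]
(C,P): not NE [P2→S gives 9>0]
(C,Q): not NE [P1→A gives 9>5; P2→S gives 9>3]
(C,R): not NE [P1→B gives 8>3; P2→S gives 9>6]
(C,S): not NE [P1→D gives 9>6]
(D,P): not NE [P1→C gives 9>8; P2→S gives 9>6]
(D,Q): not NE [P1→A gives 9>2; P2→S gives 9>5]
(D,R): not NE [P1→B gives 8>1; P2→S gives 9>2]
(D,S): NE

NE set: (D,S)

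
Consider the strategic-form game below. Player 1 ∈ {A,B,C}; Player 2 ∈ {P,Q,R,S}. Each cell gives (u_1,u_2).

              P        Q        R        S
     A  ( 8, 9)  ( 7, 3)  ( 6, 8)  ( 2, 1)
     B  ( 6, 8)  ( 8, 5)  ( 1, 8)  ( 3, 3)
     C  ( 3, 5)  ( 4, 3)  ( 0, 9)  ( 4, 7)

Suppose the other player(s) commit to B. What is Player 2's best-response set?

u_2(P vs B) = 8
u_2(Q vs B) = 5
u_2(R vs B) = 8
u_2(S vs B) = 3
max payoff 8 at {P,R}

argmax u_2 = {P,R}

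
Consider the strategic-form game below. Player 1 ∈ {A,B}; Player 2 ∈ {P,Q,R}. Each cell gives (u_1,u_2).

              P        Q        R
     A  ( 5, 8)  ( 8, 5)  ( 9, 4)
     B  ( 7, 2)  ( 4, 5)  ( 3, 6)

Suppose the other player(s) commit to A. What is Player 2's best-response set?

BR_2 = {P}

u_2(P vs A) = 8
u_2(Q vs A) = 5
u_2(R vs A) = 4
max payoff 8 at {P}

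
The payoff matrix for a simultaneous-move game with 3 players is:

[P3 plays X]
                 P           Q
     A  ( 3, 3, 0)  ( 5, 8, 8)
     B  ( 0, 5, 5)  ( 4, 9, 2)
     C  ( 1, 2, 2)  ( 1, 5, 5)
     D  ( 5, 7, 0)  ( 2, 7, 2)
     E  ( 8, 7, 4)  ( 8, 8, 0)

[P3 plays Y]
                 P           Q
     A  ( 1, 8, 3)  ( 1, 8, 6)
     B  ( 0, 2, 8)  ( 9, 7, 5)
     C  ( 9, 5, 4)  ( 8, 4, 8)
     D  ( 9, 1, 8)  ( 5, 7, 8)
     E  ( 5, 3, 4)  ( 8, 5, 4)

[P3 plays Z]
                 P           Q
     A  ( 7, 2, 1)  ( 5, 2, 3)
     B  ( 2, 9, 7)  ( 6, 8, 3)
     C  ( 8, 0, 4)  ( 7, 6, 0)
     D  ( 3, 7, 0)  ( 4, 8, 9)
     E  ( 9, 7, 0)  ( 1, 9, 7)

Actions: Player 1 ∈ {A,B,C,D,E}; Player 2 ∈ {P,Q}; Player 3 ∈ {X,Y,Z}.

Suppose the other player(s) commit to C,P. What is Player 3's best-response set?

P3 best: {Y,Z}

u_3(X vs C,P) = 2
u_3(Y vs C,P) = 4
u_3(Z vs C,P) = 4
max payoff 4 at {Y,Z}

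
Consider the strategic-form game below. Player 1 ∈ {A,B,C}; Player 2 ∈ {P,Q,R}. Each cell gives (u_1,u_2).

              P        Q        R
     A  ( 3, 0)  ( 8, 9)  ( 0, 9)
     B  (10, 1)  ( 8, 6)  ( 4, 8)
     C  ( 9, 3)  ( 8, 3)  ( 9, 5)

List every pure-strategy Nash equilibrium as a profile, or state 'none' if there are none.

(A,P): not NE [P1→B gives 10>3; P2→R gives 9>0]
(A,Q): NE
(A,R): not NE [P1→C gives 9>0]
(B,P): not NE [P2→R gives 8>1]
(B,Q): not NE [P2→R gives 8>6]
(B,R): not NE [P1→C gives 9>4]
(C,P): not NE [P1→B gives 10>9; P2→R gives 5>3]
(C,Q): not NE [P2→R gives 5>3]
(C,R): NE

NE set: (A,Q), (C,R)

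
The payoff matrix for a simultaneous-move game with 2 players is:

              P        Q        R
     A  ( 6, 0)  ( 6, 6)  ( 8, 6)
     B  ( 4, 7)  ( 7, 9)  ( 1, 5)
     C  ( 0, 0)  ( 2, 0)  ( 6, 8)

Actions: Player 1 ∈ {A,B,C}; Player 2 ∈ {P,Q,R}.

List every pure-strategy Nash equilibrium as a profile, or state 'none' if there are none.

NE set: (A,R), (B,Q)

(A,P): not NE [P2→R gives 6>0]
(A,Q): not NE [P1→B gives 7>6]
(A,R): NE
(B,P): not NE [P1→A gives 6>4; P2→Q gives 9>7]
(B,Q): NE
(B,R): not NE [P1→A gives 8>1; P2→Q gives 9>5]
(C,P): not NE [P1→A gives 6>0; P2→R gives 8>0]
(C,Q): not NE [P1→B gives 7>2; P2→R gives 8>0]
(C,R): not NE [P1→A gives 8>6]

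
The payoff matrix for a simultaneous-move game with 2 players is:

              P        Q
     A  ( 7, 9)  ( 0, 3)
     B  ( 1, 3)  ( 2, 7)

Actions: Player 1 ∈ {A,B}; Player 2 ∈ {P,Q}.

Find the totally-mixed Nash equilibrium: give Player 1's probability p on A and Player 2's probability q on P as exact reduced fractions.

P1 mixes 2/5 on A; P2 mixes 1/4 on P

P1 indiff ⇒ q·7+(1-q)·0 = q·1+(1-q)·2 ⇒ q(6) = (1-q)(2) ⇒ q = 1/4
P2 indiff ⇒ p·9+(1-p)·3 = p·3+(1-p)·7 ⇒ p(6) = (1-p)(4) ⇒ p = 2/5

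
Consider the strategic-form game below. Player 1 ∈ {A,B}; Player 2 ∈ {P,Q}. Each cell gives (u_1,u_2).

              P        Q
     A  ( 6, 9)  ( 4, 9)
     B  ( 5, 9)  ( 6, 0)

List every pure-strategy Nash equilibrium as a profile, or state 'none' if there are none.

(A,P): NE
(A,Q): not NE [P1→B gives 6>4]
(B,P): not NE [P1→A gives 6>5]
(B,Q): not NE [P2→P gives 9>0]

NE set: (A,P)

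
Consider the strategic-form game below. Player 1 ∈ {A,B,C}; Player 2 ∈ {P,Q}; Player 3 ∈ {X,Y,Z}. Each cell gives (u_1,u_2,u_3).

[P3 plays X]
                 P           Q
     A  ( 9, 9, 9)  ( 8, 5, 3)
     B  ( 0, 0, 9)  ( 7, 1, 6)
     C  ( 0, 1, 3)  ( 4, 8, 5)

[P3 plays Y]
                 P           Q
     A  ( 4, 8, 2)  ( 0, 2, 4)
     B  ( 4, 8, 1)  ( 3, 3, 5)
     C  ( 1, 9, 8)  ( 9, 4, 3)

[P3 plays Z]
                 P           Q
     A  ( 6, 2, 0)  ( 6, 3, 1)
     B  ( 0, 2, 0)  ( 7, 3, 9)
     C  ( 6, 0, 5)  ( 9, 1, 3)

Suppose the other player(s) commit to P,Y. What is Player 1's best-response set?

u_1(A vs P,Y) = 4
u_1(B vs P,Y) = 4
u_1(C vs P,Y) = 1
max payoff 4 at {A,B}

P1 best: {A,B}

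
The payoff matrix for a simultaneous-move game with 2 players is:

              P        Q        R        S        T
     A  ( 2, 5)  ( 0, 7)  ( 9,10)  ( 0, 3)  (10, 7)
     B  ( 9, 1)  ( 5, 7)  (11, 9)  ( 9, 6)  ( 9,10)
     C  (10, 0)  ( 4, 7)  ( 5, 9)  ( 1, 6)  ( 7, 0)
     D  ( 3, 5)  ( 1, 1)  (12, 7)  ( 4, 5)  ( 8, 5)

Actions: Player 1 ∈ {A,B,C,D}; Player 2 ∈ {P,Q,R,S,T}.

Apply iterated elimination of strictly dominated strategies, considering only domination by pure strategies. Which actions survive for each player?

Remaining: P1:{A,B,D} P2:{R,T}

P2 drop P (R beats it: A:10>5 B:9>1 C:9>0 D:7>5)
P1 drop C (B beats it: Q:5>4 R:11>5 S:9>1 T:9>7)
P2 drop Q (R beats it: A:10>7 B:9>7 D:7>1)
P2 drop S (R beats it: A:10>3 B:9>6 D:7>5)
P1→{A,B,D} P2→{R,T}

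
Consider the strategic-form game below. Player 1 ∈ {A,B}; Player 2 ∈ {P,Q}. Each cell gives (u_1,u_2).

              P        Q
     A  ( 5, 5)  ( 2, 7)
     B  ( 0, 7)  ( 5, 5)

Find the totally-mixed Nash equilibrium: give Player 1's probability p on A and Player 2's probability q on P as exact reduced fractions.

p=1/2, q=3/8

P1 indiff ⇒ q·5+(1-q)·2 = q·0+(1-q)·5 ⇒ q(5) = (1-q)(3) ⇒ q = 3/8
P2 indiff ⇒ p·5+(1-p)·7 = p·7+(1-p)·5 ⇒ p(-2) = (1-p)(-2) ⇒ p = 1/2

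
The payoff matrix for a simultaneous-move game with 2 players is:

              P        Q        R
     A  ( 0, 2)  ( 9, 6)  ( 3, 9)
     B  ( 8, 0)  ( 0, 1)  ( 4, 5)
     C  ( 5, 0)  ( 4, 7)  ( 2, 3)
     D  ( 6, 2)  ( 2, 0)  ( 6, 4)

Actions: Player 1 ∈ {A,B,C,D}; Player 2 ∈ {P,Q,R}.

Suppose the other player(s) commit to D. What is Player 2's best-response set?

BR_2 = {R}

u_2(P vs D) = 2
u_2(Q vs D) = 0
u_2(R vs D) = 4
max payoff 4 at {R}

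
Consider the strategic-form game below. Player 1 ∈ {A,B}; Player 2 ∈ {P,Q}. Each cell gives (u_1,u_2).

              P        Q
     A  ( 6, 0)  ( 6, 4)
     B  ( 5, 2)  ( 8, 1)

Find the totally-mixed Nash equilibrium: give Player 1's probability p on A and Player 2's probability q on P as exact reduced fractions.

P1 indiff ⇒ q·6+(1-q)·6 = q·5+(1-q)·8 ⇒ q(1) = (1-q)(2) ⇒ q = 2/3
P2 indiff ⇒ p·0+(1-p)·2 = p·4+(1-p)·1 ⇒ p(-4) = (1-p)(-1) ⇒ p = 1/5

P1 mixes 1/5 on A; P2 mixes 2/3 on P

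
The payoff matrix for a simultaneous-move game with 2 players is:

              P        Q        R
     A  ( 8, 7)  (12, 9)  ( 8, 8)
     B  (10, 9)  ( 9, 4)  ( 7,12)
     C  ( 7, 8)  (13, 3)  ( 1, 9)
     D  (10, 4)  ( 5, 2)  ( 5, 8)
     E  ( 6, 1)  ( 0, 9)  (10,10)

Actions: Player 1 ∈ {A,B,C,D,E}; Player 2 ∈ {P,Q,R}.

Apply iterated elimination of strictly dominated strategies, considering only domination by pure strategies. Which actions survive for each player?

P2 drop P (R beats it: A:8>7 B:12>9 C:9>8 D:8>4 E:10>1)
P1 drop B (A beats it: Q:12>9 R:8>7)
P1 drop D (A beats it: Q:12>5 R:8>5)
P1→{A,C,E} P2→{Q,R}

IESDS → P1:{A,C,E} P2:{Q,R}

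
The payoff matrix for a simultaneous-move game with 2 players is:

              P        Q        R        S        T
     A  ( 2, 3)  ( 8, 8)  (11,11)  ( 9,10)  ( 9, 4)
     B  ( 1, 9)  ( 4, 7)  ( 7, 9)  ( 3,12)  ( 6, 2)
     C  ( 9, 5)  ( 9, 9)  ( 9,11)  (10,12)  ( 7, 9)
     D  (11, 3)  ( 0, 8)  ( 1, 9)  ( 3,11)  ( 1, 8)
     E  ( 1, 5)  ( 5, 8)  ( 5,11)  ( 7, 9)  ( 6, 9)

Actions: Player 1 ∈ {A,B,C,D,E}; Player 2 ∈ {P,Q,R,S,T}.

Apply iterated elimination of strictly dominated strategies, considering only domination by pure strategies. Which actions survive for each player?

IESDS → P1:{A,C} P2:{R,S}

P1 drop B (A beats it: P:2>1 Q:8>4 R:11>7 S:9>3 T:9>6)
P1 drop E (A beats it: P:2>1 Q:8>5 R:11>5 S:9>7 T:9>6)
P2 drop P (Q beats it: A:8>3 C:9>5 D:8>3)
P1 drop D (A beats it: Q:8>0 R:11>1 S:9>3 T:9>1)
P2 drop Q (R beats it: A:11>8 C:11>9)
P2 drop T (R beats it: A:11>4 C:11>9)
P1→{A,C} P2→{R,S}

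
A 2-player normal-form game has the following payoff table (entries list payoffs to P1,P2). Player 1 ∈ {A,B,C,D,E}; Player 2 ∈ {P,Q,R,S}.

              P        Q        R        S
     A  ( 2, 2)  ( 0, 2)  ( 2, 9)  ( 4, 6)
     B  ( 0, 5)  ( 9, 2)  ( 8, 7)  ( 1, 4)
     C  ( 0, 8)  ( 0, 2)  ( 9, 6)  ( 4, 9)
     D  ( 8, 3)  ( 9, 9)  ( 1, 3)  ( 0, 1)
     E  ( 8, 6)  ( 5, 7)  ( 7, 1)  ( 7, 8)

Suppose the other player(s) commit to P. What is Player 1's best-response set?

u_1(A vs P) = 2
u_1(B vs P) = 0
u_1(C vs P) = 0
u_1(D vs P) = 8
u_1(E vs P) = 8
max payoff 8 at {D,E}

P1 best: {D,E}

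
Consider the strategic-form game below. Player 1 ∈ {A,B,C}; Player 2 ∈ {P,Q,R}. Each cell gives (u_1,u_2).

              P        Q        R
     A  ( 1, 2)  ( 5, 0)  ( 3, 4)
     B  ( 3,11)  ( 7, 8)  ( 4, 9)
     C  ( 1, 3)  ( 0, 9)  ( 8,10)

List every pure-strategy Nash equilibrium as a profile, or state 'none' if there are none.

Nash profiles: (B,P), (C,R)

(A,P): not NE [P1→B gives 3>1; P2→R gives 4>2]
(A,Q): not NE [P1→B gives 7>5; P2→R gives 4>0]
(A,R): not NE [P1→C gives 8>3]
(B,P): NE
(B,Q): not NE [P2→P gives 11>8]
(B,R): not NE [P1→C gives 8>4; P2→P gives 11>9]
(C,P): not NE [P1→B gives 3>1; P2→R gives 10>3]
(C,Q): not NE [P1→B gives 7>0; P2→R gives 10>9]
(C,R): NE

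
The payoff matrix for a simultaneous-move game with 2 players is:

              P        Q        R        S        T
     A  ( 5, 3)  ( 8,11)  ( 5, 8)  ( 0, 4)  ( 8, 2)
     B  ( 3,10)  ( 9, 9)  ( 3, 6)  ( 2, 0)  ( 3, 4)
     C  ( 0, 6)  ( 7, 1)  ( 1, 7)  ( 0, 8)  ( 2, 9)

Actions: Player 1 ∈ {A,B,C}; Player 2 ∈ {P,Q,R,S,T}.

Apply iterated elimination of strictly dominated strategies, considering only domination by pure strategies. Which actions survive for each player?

P1 drop C (B beats it: P:3>0 Q:9>7 R:3>1 S:2>0 T:3>2)
P2 drop R (Q beats it: A:11>8 B:9>6)
P2 drop S (Q beats it: A:11>4 B:9>0)
P2 drop T (P beats it: A:3>2 B:10>4)
P1→{A,B} P2→{P,Q}

Remaining: P1:{A,B} P2:{P,Q}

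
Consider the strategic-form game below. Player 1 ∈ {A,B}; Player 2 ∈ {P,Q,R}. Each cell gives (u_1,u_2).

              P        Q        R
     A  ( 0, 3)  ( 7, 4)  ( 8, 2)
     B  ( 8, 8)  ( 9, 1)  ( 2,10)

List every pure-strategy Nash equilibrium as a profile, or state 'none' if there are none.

(A,P): not NE [P1→B gives 8>0; P2→Q gives 4>3]
(A,Q): not NE [P1→B gives 9>7]
(A,R): not NE [P2→Q gives 4>2]
(B,P): not NE [P2→R gives 10>8]
(B,Q): not NE [P2→R gives 10>1]
(B,R): not NE [P1→A gives 8>2]

PSNE: ∅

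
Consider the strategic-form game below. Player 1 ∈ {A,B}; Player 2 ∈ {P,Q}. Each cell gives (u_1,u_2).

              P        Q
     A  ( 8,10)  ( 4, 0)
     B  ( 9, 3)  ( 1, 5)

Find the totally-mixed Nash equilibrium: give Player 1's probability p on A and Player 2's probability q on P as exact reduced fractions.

P1 indiff ⇒ q·8+(1-q)·4 = q·9+(1-q)·1 ⇒ q(-1) = (1-q)(-3) ⇒ q = 3/4
P2 indiff ⇒ p·10+(1-p)·3 = p·0+(1-p)·5 ⇒ p(10) = (1-p)(2) ⇒ p = 1/6

P1 mixes 1/6 on A; P2 mixes 3/4 on P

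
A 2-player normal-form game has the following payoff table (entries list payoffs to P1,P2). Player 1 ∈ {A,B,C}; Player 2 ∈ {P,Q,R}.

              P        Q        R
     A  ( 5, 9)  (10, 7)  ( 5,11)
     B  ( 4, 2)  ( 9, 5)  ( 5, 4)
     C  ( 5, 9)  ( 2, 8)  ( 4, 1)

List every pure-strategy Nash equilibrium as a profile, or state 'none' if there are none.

Nash profiles: (A,R), (C,P)

(A,P): not NE [P2→R gives 11>9]
(A,Q): not NE [P2→R gives 11>7]
(A,R): NE
(B,P): not NE [P1→C gives 5>4; P2→Q gives 5>2]
(B,Q): not NE [P1→A gives 10>9]
(B,R): not NE [P2→Q gives 5>4]
(C,P): NE
(C,Q): not NE [P1→A gives 10>2; P2→P gives 9>8]
(C,R): not NE [P1→B gives 5>4; P2→P gives 9>1]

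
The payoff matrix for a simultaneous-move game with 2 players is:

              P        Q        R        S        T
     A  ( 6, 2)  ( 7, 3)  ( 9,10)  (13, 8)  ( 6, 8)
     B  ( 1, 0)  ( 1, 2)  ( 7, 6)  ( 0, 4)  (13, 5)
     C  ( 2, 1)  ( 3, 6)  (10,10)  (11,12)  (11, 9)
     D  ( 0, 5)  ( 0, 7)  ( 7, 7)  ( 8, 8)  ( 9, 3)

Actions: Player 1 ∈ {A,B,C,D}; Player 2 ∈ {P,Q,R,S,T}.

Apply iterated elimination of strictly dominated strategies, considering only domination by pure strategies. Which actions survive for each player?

Remaining: P1:{A,C} P2:{R,S}

P1 drop D (C beats it: P:2>0 Q:3>0 R:10>7 S:11>8 T:11>9)
P2 drop P (Q beats it: A:3>2 B:2>0 C:6>1)
P2 drop Q (R beats it: A:10>3 B:6>2 C:10>6)
P2 drop T (R beats it: A:10>8 B:6>5 C:10>9)
P1 drop B (A beats it: R:9>7 S:13>0)
P1→{A,C} P2→{R,S}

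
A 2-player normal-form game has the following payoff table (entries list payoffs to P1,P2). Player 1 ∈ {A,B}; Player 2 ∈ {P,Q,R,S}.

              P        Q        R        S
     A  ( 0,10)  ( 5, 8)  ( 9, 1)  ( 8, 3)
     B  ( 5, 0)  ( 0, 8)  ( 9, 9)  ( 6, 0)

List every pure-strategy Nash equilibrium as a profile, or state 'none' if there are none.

(A,P): not NE [P1→B gives 5>0]
(A,Q): not NE [P2→P gives 10>8]
(A,R): not NE [P2→P gives 10>1]
(A,S): not NE [P2→P gives 10>3]
(B,P): not NE [P2→R gives 9>0]
(B,Q): not NE [P1→A gives 5>0; P2→R gives 9>8]
(B,R): NE
(B,S): not NE [P1→A gives 8>6; P2→R gives 9>0]

Nash profiles: (B,R)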